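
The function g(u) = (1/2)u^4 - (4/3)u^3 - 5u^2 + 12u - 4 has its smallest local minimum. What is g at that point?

Critical points: g'(u) = 2u^3 - 4u^2 - 10u + 12 vanishes at u = -2, 1, 3.
Second-derivative test with g''(u) = 6u^2 - 8u - 10: g''(-2) = 30 > 0 ⇒ local minimum; g''(1) = -12 < 0 ⇒ local maximum; g''(3) = 20 > 0 ⇒ local minimum.
The smallest local minimum is g(-2) = -88/3.

-88/3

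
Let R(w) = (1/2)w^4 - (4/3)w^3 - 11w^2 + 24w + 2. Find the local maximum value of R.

R'(w) = 2w^3 - 4w^2 - 22w + 24. Setting R'(w) = 0 gives w ∈ {-3, 1, 4}.
Second-derivative test with R''(w) = 6w^2 - 8w - 22: R''(-3) = 56 > 0 ⇒ local minimum; R''(1) = -24 < 0 ⇒ local maximum; R''(4) = 42 > 0 ⇒ local minimum.
So the local maximum value is R(1) = 85/6.

85/6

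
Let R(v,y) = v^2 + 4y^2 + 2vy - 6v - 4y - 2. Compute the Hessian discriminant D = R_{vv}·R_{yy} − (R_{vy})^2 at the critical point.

∂R/∂v = 2v + 2y - 6 = 0 and ∂R/∂y = 2v + 8y - 4 = 0, so (v, y) = (10/3, -1/3).
The Hessian has R_{vv} = 2, R_{yy} = 8, R_{vy} = 2, giving D = 12 > 0 with R_{vv} > 0, so the point is a local minimum.
D = (2)·(8) − (2)^2 = 12.

12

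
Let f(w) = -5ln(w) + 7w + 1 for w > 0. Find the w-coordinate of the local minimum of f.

f'(w) = -5/w + 7 = 0 gives w = 5/7.
f''(w) = 5/w², which is positive for w > 0, so this is a local minimum.
f(5/7) = -5·ln(5/7) + 5 + 1 ≈ 7.6824.

5/7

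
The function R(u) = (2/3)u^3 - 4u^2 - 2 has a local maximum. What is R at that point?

-2

R'(u) = 2u^2 - 8u. Setting R'(u) = 0 gives u ∈ {0, 4}.
Since R''(u) = 4u - 8, we get R''(0) = -8 < 0 ⇒ local maximum; R''(4) = 8 > 0 ⇒ local minimum.
Thus R has its local maximum at u = 0, with value -2.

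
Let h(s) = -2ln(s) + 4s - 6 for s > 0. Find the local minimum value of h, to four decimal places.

h'(s) = -2/s + 4 = 0 gives s = 1/2.
h''(s) = 2/s², which is positive for s > 0, so this is a local minimum.
h(1/2) = -2·ln(1/2) + 2 - 6 ≈ -2.6137.

-2.6137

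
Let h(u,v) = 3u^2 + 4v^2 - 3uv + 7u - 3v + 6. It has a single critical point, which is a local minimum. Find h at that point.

∂h/∂u = 6u - 3v + 7 = 0 and ∂h/∂v = -3u + 8v - 3 = 0, so (u, v) = (-47/39, -1/13).
The Hessian has h_{uu} = 6, h_{vv} = 8, h_{uv} = -3, giving D = 39 > 0 with h_{uu} > 0, so the point is a local minimum.
h(-47/39, -1/13) = 74/39.

74/39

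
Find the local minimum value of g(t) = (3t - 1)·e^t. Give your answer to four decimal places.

-1.5403

By the product rule, g'(t) = (3t + 2)·e^t. Since e^t > 0, the only critical point is t = -2/3.
g''(-2/3) has the same sign as 3 > 0, so this is a local minimum.
g(-2/3) = (-3)·e^(-2/3) ≈ -1.5403.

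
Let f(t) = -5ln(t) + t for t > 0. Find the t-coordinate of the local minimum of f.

f'(t) = -5/t + 1 = 0 gives t = 5.
f''(t) = 5/t², which is positive for t > 0, so this is a local minimum.
f(5) = -5·ln(5) + 5 ≈ -3.0472.

5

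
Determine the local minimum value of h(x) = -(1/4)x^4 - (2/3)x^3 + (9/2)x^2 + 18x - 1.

h'(x) = -x^3 - 2x^2 + 9x + 18. Setting h'(x) = 0 gives x ∈ {-3, -2, 3}.
Second-derivative test with h''(x) = -3x^2 - 4x + 9: h''(-3) = -6 < 0 ⇒ local maximum; h''(-2) = 5 > 0 ⇒ local minimum; h''(3) = -30 < 0 ⇒ local maximum.
The local minimum is h(-2) = -53/3.

-53/3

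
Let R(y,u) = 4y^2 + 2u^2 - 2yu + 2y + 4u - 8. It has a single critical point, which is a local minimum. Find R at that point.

∂R/∂y = 8y - 2u + 2 = 0 and ∂R/∂u = -2y + 4u + 4 = 0, so (y, u) = (-4/7, -9/7).
The Hessian has R_{yy} = 8, R_{uu} = 4, R_{yu} = -2, giving D = 28 > 0 with R_{yy} > 0, so the point is a local minimum.
R(-4/7, -9/7) = -78/7.

-78/7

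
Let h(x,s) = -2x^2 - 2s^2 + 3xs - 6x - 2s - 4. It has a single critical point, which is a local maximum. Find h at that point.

88/7

∂h/∂x = -4x + 3s - 6 = 0 and ∂h/∂s = 3x - 4s - 2 = 0, so (x, s) = (-30/7, -26/7).
The Hessian has h_{xx} = -4, h_{ss} = -4, h_{xs} = 3, giving D = 7 > 0 with h_{xx} < 0, so the point is a local maximum.
h(-30/7, -26/7) = 88/7.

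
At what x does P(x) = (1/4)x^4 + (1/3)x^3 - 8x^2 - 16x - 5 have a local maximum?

-1

P'(x) = x^3 + x^2 - 16x - 16 = 0 at x = -4, -1, 4.
Second-derivative test with P''(x) = 3x^2 + 2x - 16: P''(-4) = 24 > 0 ⇒ local minimum; P''(-1) = -15 < 0 ⇒ local maximum; P''(4) = 40 > 0 ⇒ local minimum.
So the local maximum value is P(-1) = 35/12.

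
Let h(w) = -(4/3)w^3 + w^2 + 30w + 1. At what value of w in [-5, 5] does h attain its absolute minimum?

h'(w) = -4w^2 + 2w + 30, which vanishes at w = -5/2 and w = 3.
Evaluating at the critical points and endpoints: h(-5) = 128/3; h(-5/2) = -563/12; h(3) = 64; h(5) = 28/3.
So the minimum is h(-5/2) = -563/12.

-5/2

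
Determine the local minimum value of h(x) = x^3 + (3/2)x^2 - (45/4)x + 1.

h'(x) = 3x^2 + 3x - 45/4. Setting h'(x) = 0 gives x ∈ {-5/2, 3/2}.
Second-derivative test with h''(x) = 6x + 3: h''(-5/2) = -12 < 0 ⇒ local maximum; h''(3/2) = 12 > 0 ⇒ local minimum.
So the local minimum value is h(3/2) = -73/8.

-73/8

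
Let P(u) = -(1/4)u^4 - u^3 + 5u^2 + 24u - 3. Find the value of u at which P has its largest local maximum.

P'(u) = -u^3 - 3u^2 + 10u + 24. Setting P'(u) = 0 gives u ∈ {-4, -2, 3}.
P''(u) = -3u^2 - 6u + 10. P''(-4) = -14 < 0 ⇒ local maximum; P''(-2) = 10 > 0 ⇒ local minimum; P''(3) = -35 < 0 ⇒ local maximum.
So the largest local maximum value is P(3) = 267/4.

3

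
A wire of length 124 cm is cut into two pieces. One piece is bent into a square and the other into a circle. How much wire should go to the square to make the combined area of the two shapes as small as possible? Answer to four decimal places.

Let x be the length used for the square. Square side x/4; circle radius (124−x)/(2π).
A(x) = (x/4)² + π·((124−x)/(2π))² = x²/16 + (124−x)²/(4π) for 0 ≤ x ≤ 124. A'(x) = x/8 − (124−x)/(2π) = 0 gives x = 4·124/(π+4) ≈ 69.4523.
A'' = 1/8 + 1/(2π) > 0, so this gives the minimum combined area; x ≈ 69.4523 cm to the square.

69.4523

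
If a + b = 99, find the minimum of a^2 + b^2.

With a + b = 99, a^2 + b^2 = a^2 + (99 − a)^2.
The derivative 2a − 2(99 − a) = 4a − 198 vanishes at a = 99/2; second derivative 4 > 0, a minimum.
The minimum is 2·(99/2)^2 = 9801/2.

9801/2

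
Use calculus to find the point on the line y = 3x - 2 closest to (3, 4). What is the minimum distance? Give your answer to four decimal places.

Minimize D(x)^2 = (x - 3)^2 + (3x - 6)^2.
d/dx[D^2] = 2(x - 3) + 2·3·(3x - 6) = 0 ⇒ x = 21/10.
Then y = 43/10 and the distance is √(9/10) ≈ 0.9487.

0.9487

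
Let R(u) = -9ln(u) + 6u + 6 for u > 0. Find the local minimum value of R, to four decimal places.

R'(u) = -9/u + 6 = 0 gives u = 3/2.
R''(u) = 9/u², which is positive for u > 0, so this is a local minimum.
R(3/2) = -9·ln(3/2) + 9 + 6 ≈ 11.3508.

11.3508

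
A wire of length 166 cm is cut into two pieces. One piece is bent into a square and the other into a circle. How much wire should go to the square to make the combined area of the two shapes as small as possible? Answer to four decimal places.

92.9765

Let x be the length used for the square. Square side x/4; circle radius (166−x)/(2π).
A(x) = (x/4)² + π·((166−x)/(2π))² = x²/16 + (166−x)²/(4π) for 0 ≤ x ≤ 166. A'(x) = x/8 − (166−x)/(2π) = 0 gives x = 4·166/(π+4) ≈ 92.9765.
A'' = 1/8 + 1/(2π) > 0, so this gives the minimum combined area; x ≈ 92.9765 cm to the square.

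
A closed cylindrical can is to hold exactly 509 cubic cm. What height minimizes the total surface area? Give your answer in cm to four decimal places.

8.6538

With radius r and height h, πr²h = 509 so h = 509/(πr²), and S(r) = 2πr² + 2πrh = 2πr² + 2·509/r.
S'(r) = 4πr − 2·509/r² = 0 ⇒ r³ = 509/(2π), so r ≈ 4.3269 and h = 2r ≈ 8.6538.
S''(r) = 4π + 4·509/r³ > 0, so this is the minimum; S ≈ 352.9066.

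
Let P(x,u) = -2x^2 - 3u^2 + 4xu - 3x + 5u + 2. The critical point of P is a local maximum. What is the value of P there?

33/8

∂P/∂x = -4x + 4u - 3 = 0 and ∂P/∂u = 4x - 6u + 5 = 0, so (x, u) = (1/4, 1).
The Hessian has P_{xx} = -4, P_{uu} = -6, P_{xu} = 4, giving D = 8 > 0 with P_{xx} < 0, so the point is a local maximum.
P(1/4, 1) = 33/8.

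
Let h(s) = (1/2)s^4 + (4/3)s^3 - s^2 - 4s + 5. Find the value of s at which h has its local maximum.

-1

h'(s) = 2s^3 + 4s^2 - 2s - 4. Setting h'(s) = 0 gives s ∈ {-2, -1, 1}.
Since h''(s) = 6s^2 + 8s - 2, we get h''(-2) = 6 > 0 ⇒ local minimum; h''(-1) = -4 < 0 ⇒ local maximum; h''(1) = 12 > 0 ⇒ local minimum.
The local maximum is h(-1) = 43/6.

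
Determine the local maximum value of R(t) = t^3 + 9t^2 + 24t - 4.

R'(t) = 3t^2 + 18t + 24. Setting R'(t) = 0 gives t ∈ {-4, -2}.
Since R''(t) = 6t + 18, we get R''(-4) = -6 < 0 ⇒ local maximum; R''(-2) = 6 > 0 ⇒ local minimum.
Thus R has its local maximum at t = -4, with value -20.

-20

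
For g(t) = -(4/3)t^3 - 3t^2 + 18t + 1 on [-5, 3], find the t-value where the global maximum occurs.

3/2

Differentiating, g'(t) = -4t^2 - 6t + 18; which vanishes at t = -3 and t = 3/2.
Evaluating at the critical points and endpoints: g(-5) = 8/3,  g(-3) = -44,  g(3/2) = 67/4,  g(3) = -8.
So the maximum is g(3/2) = 67/4.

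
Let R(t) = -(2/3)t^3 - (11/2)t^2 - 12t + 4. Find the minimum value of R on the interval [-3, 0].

The derivative is -2t^2 - 11t - 12, whose only zero in [-3, 0] is t = -3/2.
Candidates: R(-3) = 17/2; R(-3/2) = 95/8; R(0) = 4.
So the minimum is R(0) = 4.

4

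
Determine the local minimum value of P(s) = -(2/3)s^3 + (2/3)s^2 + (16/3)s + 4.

-28/81

P'(s) = -2s^2 + (4/3)s + 16/3. Setting P'(s) = 0 gives s ∈ {-4/3, 2}.
Second-derivative test with P''(s) = -4s + 4/3: P''(-4/3) = 20/3 > 0 ⇒ local minimum; P''(2) = -20/3 < 0 ⇒ local maximum.
The local minimum is P(-4/3) = -28/81.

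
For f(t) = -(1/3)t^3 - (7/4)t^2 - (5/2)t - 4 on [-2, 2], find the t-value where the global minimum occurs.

Differentiating, f'(t) = -t^2 - (7/2)t - 5/2; whose only zero in [-2, 2] is t = -1.
Evaluating at the critical points and endpoints: f(-2) = -10/3, f(-1) = -35/12, f(2) = -56/3.
So the minimum is f(2) = -56/3.

2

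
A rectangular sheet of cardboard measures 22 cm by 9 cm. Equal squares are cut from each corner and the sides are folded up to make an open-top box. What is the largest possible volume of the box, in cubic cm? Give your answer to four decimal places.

With cut size x, the volume is V(x) = x(22 − 2x)(9 − 2x) for 0 < x < 4.5.
V'(x) = 12x^2 − 124x + 198. Setting V'(x) = 0 gives x ≈ 1.9738 (the root in (0, 4.5)).
V''(x) = 24x − 124 is negative there, so this is the maximum; V ≈ 180.0262.

180.0262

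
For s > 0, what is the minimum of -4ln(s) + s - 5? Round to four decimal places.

h'(s) = -4/s + 1 = 0 gives s = 4.
h''(s) = 4/s², which is positive for s > 0, so this is a local minimum.
h(4) = -4·ln(4) + 4 - 5 ≈ -6.5452.

-6.5452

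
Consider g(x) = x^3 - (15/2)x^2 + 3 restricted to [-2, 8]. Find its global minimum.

The derivative is 3x^2 - 15x, which vanishes at x = 0 and x = 5.
Evaluating at the critical points and endpoints: g(-2) = -35,  g(0) = 3,  g(5) = -119/2,  g(8) = 35.
So the minimum is g(5) = -119/2.

-119/2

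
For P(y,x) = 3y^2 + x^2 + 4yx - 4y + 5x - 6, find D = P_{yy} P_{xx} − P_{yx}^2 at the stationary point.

-4

∂P/∂y = 6y + 4x - 4 = 0 and ∂P/∂x = 4y + 2x + 5 = 0, so (y, x) = (-7, 23/2).
The Hessian has P_{yy} = 6, P_{xx} = 2, P_{yx} = 4, giving D = -4 < 0, so the point is a saddle point.
D = (6)·(2) − (4)^2 = -4.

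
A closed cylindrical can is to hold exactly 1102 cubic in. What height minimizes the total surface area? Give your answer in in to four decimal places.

11.1952

With radius r and height h, πr²h = 1102 so h = 1102/(πr²), and S(r) = 2πr² + 2πrh = 2πr² + 2·1102/r.
S'(r) = 4πr − 2·1102/r² = 0 ⇒ r³ = 1102/(2π), so r ≈ 5.5976 and h = 2r ≈ 11.1952.
S''(r) = 4π + 4·1102/r³ > 0, so this is the minimum; S ≈ 590.6120.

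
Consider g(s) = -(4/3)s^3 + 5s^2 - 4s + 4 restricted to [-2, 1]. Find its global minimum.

37/12

Differentiating, g'(s) = -4s^2 + 10s - 4; whose only zero in [-2, 1] is s = 1/2.
Evaluating at the critical points and endpoints: g(-2) = 128/3; g(1/2) = 37/12; g(1) = 11/3.
Hence the absolute minimum is 37/12 at s = 1/2.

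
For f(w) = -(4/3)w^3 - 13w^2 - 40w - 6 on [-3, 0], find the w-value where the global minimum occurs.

The derivative is -4w^2 - 26w - 40, whose only zero in [-3, 0] is w = -5/2.
Candidates: f(-3) = 33; f(-5/2) = 403/12; f(0) = -6.
Hence the absolute minimum is -6 at w = 0.

0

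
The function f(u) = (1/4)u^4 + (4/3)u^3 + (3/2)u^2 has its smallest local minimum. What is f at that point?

-9/4

f'(u) = u^3 + 4u^2 + 3u. Setting f'(u) = 0 gives u ∈ {-3, -1, 0}.
Since f''(u) = 3u^2 + 8u + 3, we get f''(-3) = 6 > 0 ⇒ local minimum; f''(-1) = -2 < 0 ⇒ local maximum; f''(0) = 3 > 0 ⇒ local minimum.
The smallest local minimum is f(-3) = -9/4.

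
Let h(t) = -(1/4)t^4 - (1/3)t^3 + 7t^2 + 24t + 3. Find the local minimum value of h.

-55/3

h'(t) = -t^3 - t^2 + 14t + 24 = 0 at t = -3, -2, 4.
Second-derivative test with h''(t) = -3t^2 - 2t + 14: h''(-3) = -7 < 0 ⇒ local maximum; h''(-2) = 6 > 0 ⇒ local minimum; h''(4) = -42 < 0 ⇒ local maximum.
So the local minimum value is h(-2) = -55/3.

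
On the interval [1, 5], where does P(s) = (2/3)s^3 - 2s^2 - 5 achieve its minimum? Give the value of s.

2

P'(s) = 2s^2 - 4s, whose only zero in [1, 5] is s = 2.
Candidates: P(1) = -19/3; P(2) = -23/3; P(5) = 85/3.
The minimum over the interval is -23/3, attained at s = 2.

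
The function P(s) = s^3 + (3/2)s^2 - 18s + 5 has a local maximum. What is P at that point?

P'(s) = 3s^2 + 3s - 18. Setting P'(s) = 0 gives s ∈ {-3, 2}.
P''(s) = 6s + 3. P''(-3) = -15 < 0 ⇒ local maximum; P''(2) = 15 > 0 ⇒ local minimum.
So the local maximum value is P(-3) = 91/2.

91/2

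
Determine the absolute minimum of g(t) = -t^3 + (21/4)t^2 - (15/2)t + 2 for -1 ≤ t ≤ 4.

Differentiating, g'(t) = -3t^2 + (21/2)t - 15/2; which vanishes at t = 1 and t = 5/2.
Evaluating at the critical points and endpoints: g(-1) = 63/4; g(1) = -5/4; g(5/2) = 7/16; g(4) = -8.
So the minimum is g(4) = -8.

-8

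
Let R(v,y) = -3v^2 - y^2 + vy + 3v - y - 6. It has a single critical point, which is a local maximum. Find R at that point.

∂R/∂v = -6v + y + 3 = 0 and ∂R/∂y = v - 2y - 1 = 0, so (v, y) = (5/11, -3/11).
The Hessian has R_{vv} = -6, R_{yy} = -2, R_{vy} = 1, giving D = 11 > 0 with R_{vv} < 0, so the point is a local maximum.
R(5/11, -3/11) = -57/11.

-57/11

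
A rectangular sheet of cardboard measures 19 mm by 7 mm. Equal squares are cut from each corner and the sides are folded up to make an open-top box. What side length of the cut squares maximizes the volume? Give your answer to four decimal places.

1.5594

With cut size x, the volume is V(x) = x(19 − 2x)(7 − 2x) for 0 < x < 3.5.
V'(x) = 12x^2 − 104x + 133. Setting V'(x) = 0 gives x ≈ 1.5594 (the root in (0, 3.5)).
V''(x) = 24x − 104 is negative there, so this is the maximum; V ≈ 96.1185.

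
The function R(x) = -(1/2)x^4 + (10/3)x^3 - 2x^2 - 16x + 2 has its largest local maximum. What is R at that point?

73/6

R'(x) = -2x^3 + 10x^2 - 4x - 16 = 0 at x = -1, 2, 4.
Second-derivative test with R''(x) = -6x^2 + 20x - 4: R''(-1) = -30 < 0 ⇒ local maximum; R''(2) = 12 > 0 ⇒ local minimum; R''(4) = -20 < 0 ⇒ local maximum.
The largest local maximum is R(-1) = 73/6.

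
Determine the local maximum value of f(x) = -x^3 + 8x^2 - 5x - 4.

46

Critical points: f'(x) = -3x^2 + 16x - 5 vanishes at x = 1/3, 5.
f''(x) = -6x + 16. f''(1/3) = 14 > 0 ⇒ local minimum; f''(5) = -14 < 0 ⇒ local maximum.
So the local maximum value is f(5) = 46.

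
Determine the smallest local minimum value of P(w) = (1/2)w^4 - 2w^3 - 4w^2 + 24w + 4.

-36

P'(w) = 2w^3 - 6w^2 - 8w + 24. Setting P'(w) = 0 gives w ∈ {-2, 2, 3}.
Second-derivative test with P''(w) = 6w^2 - 12w - 8: P''(-2) = 40 > 0 ⇒ local minimum; P''(2) = -8 < 0 ⇒ local maximum; P''(3) = 10 > 0 ⇒ local minimum.
Thus P has its smallest local minimum at w = -2, with value -36.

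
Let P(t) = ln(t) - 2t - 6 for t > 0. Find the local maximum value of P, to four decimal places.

P'(t) = 1/t − 2 = 0 gives t = 1/2.
P''(t) = -1/t², which is negative for t > 0, so this is a local maximum.
P(1/2) = 1·ln(1/2) - 1 - 6 ≈ -7.6931.

-7.6931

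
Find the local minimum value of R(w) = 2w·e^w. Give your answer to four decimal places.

-0.7358

R'(w) = 2·e^w + (2w)·1·e^w = (2w + 2)·e^w. Since e^w > 0, the only critical point is w = -1.
R''(-1) has the same sign as 2 > 0, so this is a local minimum.
R(-1) = (-2)·e^(-1) ≈ -0.7358.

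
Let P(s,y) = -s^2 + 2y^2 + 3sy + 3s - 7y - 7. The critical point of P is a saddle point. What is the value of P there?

-87/17

∂P/∂s = -2s + 3y + 3 = 0 and ∂P/∂y = 3s + 4y - 7 = 0, so (s, y) = (33/17, 5/17).
The Hessian has P_{ss} = -2, P_{yy} = 4, P_{sy} = 3, giving D = -17 < 0, so the point is a saddle point.
P(33/17, 5/17) = -87/17.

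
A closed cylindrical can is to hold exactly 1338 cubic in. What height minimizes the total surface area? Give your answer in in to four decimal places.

11.9432

With radius r and height h, πr²h = 1338 so h = 1338/(πr²), and S(r) = 2πr² + 2πrh = 2πr² + 2·1338/r.
S'(r) = 4πr − 2·1338/r² = 0 ⇒ r³ = 1338/(2π), so r ≈ 5.9716 and h = 2r ≈ 11.9432.
S''(r) = 4π + 4·1338/r³ > 0, so this is the minimum; S ≈ 672.1795.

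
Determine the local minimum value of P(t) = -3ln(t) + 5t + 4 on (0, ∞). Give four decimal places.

8.5325

P'(t) = -3/t + 5 = 0 gives t = 3/5.
P''(t) = 3/t², which is positive for t > 0, so this is a local minimum.
P(3/5) = -3·ln(3/5) + 3 + 4 ≈ 8.5325.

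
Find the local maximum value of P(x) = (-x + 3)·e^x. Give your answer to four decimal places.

By the product rule, P'(x) = (-x + 2)·e^x. Since e^x > 0, the only critical point is x = 2.
P''(2) has the same sign as -1 < 0, so this is a local maximum.
P(2) = (1)·e^(2) ≈ 7.3891.

7.3891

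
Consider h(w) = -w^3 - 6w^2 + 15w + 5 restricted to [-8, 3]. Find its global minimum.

-95

h'(w) = -3w^2 - 12w + 15, which vanishes at w = -5 and w = 1.
Candidates: h(-8) = 13, h(-5) = -95, h(1) = 13, h(3) = -31.
Hence the absolute minimum is -95 at w = -5.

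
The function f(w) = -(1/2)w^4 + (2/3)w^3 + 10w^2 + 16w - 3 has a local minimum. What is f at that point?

-61/6

f'(w) = -2w^3 + 2w^2 + 20w + 16. Setting f'(w) = 0 gives w ∈ {-2, -1, 4}.
f''(w) = -6w^2 + 4w + 20. f''(-2) = -12 < 0 ⇒ local maximum; f''(-1) = 10 > 0 ⇒ local minimum; f''(4) = -60 < 0 ⇒ local maximum.
So the local minimum value is f(-1) = -61/6.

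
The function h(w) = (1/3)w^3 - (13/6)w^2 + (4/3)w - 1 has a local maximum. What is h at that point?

-127/162

h'(w) = w^2 - (13/3)w + 4/3 = 0 at w = 1/3, 4.
h''(w) = 2w - 13/3. h''(1/3) = -11/3 < 0 ⇒ local maximum; h''(4) = 11/3 > 0 ⇒ local minimum.
So the local maximum value is h(1/3) = -127/162.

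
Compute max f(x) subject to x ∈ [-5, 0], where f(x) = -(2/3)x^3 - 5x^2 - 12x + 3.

f'(x) = -2x^2 - 10x - 12, which vanishes at x = -3 and x = -2.
Evaluating at the critical points and endpoints: f(-5) = 64/3, f(-3) = 12, f(-2) = 37/3, f(0) = 3.
Hence the absolute maximum is 64/3 at x = -5.

64/3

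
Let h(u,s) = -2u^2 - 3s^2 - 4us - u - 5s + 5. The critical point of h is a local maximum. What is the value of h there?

73/8

∂h/∂u = -4u - 4s - 1 = 0 and ∂h/∂s = -4u - 6s - 5 = 0, so (u, s) = (7/4, -2).
The Hessian has h_{uu} = -4, h_{ss} = -6, h_{us} = -4, giving D = 8 > 0 with h_{uu} < 0, so the point is a local maximum.
h(7/4, -2) = 73/8.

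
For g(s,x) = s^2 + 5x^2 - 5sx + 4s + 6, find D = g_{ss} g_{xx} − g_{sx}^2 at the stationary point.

∂g/∂s = 2s - 5x + 4 = 0 and ∂g/∂x = -5s + 10x = 0, so (s, x) = (8, 4).
The Hessian has g_{ss} = 2, g_{xx} = 10, g_{sx} = -5, giving D = -5 < 0, so the point is a saddle point.
D = (2)·(10) − (-5)^2 = -5.

-5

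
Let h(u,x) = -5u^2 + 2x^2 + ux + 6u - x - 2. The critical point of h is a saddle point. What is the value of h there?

∂h/∂u = -10u + x + 6 = 0 and ∂h/∂x = u + 4x - 1 = 0, so (u, x) = (25/41, 4/41).
The Hessian has h_{uu} = -10, h_{xx} = 4, h_{ux} = 1, giving D = -41 < 0, so the point is a saddle point.
h(25/41, 4/41) = -9/41.

-9/41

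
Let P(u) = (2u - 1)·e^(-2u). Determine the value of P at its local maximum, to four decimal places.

By the product rule, P'(u) = (-4u + 4)·e^(-2u). Since e^(-2u) > 0, the only critical point is u = 1.
P''(1) has the same sign as -4 < 0, so this is a local maximum.
P(1) = (1)·e^(-2) ≈ 0.1353.

0.1353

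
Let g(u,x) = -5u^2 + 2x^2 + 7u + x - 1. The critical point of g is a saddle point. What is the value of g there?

∂g/∂u = -10u + 7 = 0 and ∂g/∂x = 4x + 1 = 0, so (u, x) = (7/10, -1/4).
The Hessian has g_{uu} = -10, g_{xx} = 4, g_{ux} = 0, giving D = -40 < 0, so the point is a saddle point.
g(7/10, -1/4) = 53/40.

53/40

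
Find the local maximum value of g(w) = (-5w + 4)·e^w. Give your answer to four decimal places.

4.0937

g'(w) = (-5)·e^w + (-5w + 4)·1·e^w = (-5w - 1)·e^w. Since e^w > 0, the only critical point is w = -1/5.
g''(-1/5) has the same sign as -5 < 0, so this is a local maximum.
g(-1/5) = (5)·e^(-1/5) ≈ 4.0937.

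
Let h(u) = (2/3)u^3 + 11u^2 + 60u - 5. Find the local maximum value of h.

-113

h'(u) = 2u^2 + 22u + 60. Setting h'(u) = 0 gives u ∈ {-6, -5}.
Second-derivative test with h''(u) = 4u + 22: h''(-6) = -2 < 0 ⇒ local maximum; h''(-5) = 2 > 0 ⇒ local minimum.
So the local maximum value is h(-6) = -113.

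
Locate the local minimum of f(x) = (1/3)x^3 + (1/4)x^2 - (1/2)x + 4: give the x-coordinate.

f'(x) = x^2 + (1/2)x - 1/2. Setting f'(x) = 0 gives x ∈ {-1, 1/2}.
Second-derivative test with f''(x) = 2x + 1/2: f''(-1) = -3/2 < 0 ⇒ local maximum; f''(1/2) = 3/2 > 0 ⇒ local minimum.
Thus f has its local minimum at x = 1/2, with value 185/48.

1/2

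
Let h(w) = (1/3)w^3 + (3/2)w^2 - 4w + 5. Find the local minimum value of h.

Critical points: h'(w) = w^2 + 3w - 4 vanishes at w = -4, 1.
h''(w) = 2w + 3. h''(-4) = -5 < 0 ⇒ local maximum; h''(1) = 5 > 0 ⇒ local minimum.
So the local minimum value is h(1) = 17/6.

17/6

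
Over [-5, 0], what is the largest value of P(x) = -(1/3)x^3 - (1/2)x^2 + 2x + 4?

P'(x) = -x^2 - x + 2, whose only zero in [-5, 0] is x = -2.
Evaluating at the critical points and endpoints: P(-5) = 139/6, P(-2) = 2/3, P(0) = 4.
Hence the absolute maximum is 139/6 at x = -5.

139/6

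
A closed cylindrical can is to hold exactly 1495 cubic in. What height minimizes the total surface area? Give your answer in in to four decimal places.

12.3932

With radius r and height h, πr²h = 1495 so h = 1495/(πr²), and S(r) = 2πr² + 2πrh = 2πr² + 2·1495/r.
S'(r) = 4πr − 2·1495/r² = 0 ⇒ r³ = 1495/(2π), so r ≈ 6.1966 and h = 2r ≈ 12.3932.
S''(r) = 4π + 4·1495/r³ > 0, so this is the minimum; S ≈ 723.7835.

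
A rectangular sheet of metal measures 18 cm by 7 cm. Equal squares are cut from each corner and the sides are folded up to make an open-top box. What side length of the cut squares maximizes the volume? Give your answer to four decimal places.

1.5473

With cut size x, the volume is V(x) = x(18 − 2x)(7 − 2x) for 0 < x < 3.5.
V'(x) = 12x^2 − 100x + 126. Setting V'(x) = 0 gives x ≈ 1.5473 (the root in (0, 3.5)).
V''(x) = 24x − 100 is negative there, so this is the maximum; V ≈ 90.0707.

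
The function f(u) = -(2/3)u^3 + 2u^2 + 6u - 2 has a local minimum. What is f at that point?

-16/3

f'(u) = -2u^2 + 4u + 6 = 0 at u = -1, 3.
f''(u) = -4u + 4. f''(-1) = 8 > 0 ⇒ local minimum; f''(3) = -8 < 0 ⇒ local maximum.
So the local minimum value is f(-1) = -16/3.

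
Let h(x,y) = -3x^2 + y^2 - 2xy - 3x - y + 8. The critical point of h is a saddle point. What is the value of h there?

35/4

∂h/∂x = -6x - 2y - 3 = 0 and ∂h/∂y = -2x + 2y - 1 = 0, so (x, y) = (-1/2, 0).
The Hessian has h_{xx} = -6, h_{yy} = 2, h_{xy} = -2, giving D = -16 < 0, so the point is a saddle point.
h(-1/2, 0) = 35/4.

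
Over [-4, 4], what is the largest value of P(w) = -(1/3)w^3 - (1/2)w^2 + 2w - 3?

P'(w) = -w^2 - w + 2, which vanishes at w = -2 and w = 1.
Candidates: P(-4) = 7/3, P(-2) = -19/3, P(1) = -11/6, P(4) = -73/3.
Hence the absolute maximum is 7/3 at w = -4.

7/3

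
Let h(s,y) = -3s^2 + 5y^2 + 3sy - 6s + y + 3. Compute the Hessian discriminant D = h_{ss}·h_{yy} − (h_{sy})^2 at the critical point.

-69

∂h/∂s = -6s + 3y - 6 = 0 and ∂h/∂y = 3s + 10y + 1 = 0, so (s, y) = (-21/23, 4/23).
The Hessian has h_{ss} = -6, h_{yy} = 10, h_{sy} = 3, giving D = -69 < 0, so the point is a saddle point.
D = (-6)·(10) − (3)^2 = -69.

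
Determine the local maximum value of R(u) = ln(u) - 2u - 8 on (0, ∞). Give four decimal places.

-9.6931

R'(u) = 1/u − 2 = 0 gives u = 1/2.
R''(u) = -1/u², which is negative for u > 0, so this is a local maximum.
R(1/2) = 1·ln(1/2) - 1 - 8 ≈ -9.6931.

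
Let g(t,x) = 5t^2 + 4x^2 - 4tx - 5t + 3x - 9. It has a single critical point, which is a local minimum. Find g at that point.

∂g/∂t = 10t - 4x - 5 = 0 and ∂g/∂x = -4t + 8x + 3 = 0, so (t, x) = (7/16, -5/32).
The Hessian has g_{tt} = 10, g_{xx} = 8, g_{tx} = -4, giving D = 64 > 0 with g_{tt} > 0, so the point is a local minimum.
g(7/16, -5/32) = -661/64.

-661/64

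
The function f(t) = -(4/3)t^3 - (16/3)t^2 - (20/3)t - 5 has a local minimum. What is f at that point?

-205/81

f'(t) = -4t^2 - (32/3)t - 20/3. Setting f'(t) = 0 gives t ∈ {-5/3, -1}.
f''(t) = -8t - 32/3. f''(-5/3) = 8/3 > 0 ⇒ local minimum; f''(-1) = -8/3 < 0 ⇒ local maximum.
Thus f has its local minimum at t = -5/3, with value -205/81.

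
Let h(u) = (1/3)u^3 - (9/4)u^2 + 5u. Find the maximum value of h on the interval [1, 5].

125/12

Differentiating, h'(u) = u^2 - (9/2)u + 5; which vanishes at u = 2 and u = 5/2.
Candidates: h(1) = 37/12,  h(2) = 11/3,  h(5/2) = 175/48,  h(5) = 125/12.
So the maximum is h(5) = 125/12.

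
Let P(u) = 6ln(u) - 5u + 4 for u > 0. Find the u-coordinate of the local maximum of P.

6/5

P'(u) = 6/u − 5 = 0 gives u = 6/5.
P''(u) = -6/u², which is negative for u > 0, so this is a local maximum.
P(6/5) = 6·ln(6/5) - 6 + 4 ≈ -0.9061.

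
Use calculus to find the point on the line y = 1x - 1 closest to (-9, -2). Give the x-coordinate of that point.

-5

Minimize D(x)^2 = (x + 9)^2 + (x + 1)^2.
d/dx[D^2] = 2(x + 9) + 2·1·(x + 1) = 0 ⇒ x = -5.
Then y = -6 and the distance is √(32) ≈ 5.6569.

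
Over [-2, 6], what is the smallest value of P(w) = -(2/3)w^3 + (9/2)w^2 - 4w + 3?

Differentiating, P'(w) = -2w^2 + 9w - 4; which vanishes at w = 1/2 and w = 4.
Evaluating at the critical points and endpoints: P(-2) = 103/3, P(1/2) = 49/24, P(4) = 49/3, P(6) = -3.
So the minimum is P(6) = -3.

-3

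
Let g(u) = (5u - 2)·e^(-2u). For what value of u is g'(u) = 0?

9/10

Differentiating with the product rule gives g'(u) = (-10u + 9)·e^(-2u). Since e^(-2u) > 0, the only critical point is u = 9/10.
g''(9/10) has the same sign as -10 < 0, so this is a local maximum.
g(9/10) = (5/2)·e^(-9/5) ≈ 0.4132.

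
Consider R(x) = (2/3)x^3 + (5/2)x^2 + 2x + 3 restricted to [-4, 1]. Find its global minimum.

R'(x) = 2x^2 + 5x + 2, which vanishes at x = -2 and x = -1/2.
Evaluating at the critical points and endpoints: R(-4) = -23/3; R(-2) = 11/3; R(-1/2) = 61/24; R(1) = 49/6.
Hence the absolute minimum is -23/3 at x = -4.

-23/3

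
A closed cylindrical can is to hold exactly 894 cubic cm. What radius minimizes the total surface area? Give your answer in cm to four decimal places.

5.2206

With radius r and height h, πr²h = 894 so h = 894/(πr²), and S(r) = 2πr² + 2πrh = 2πr² + 2·894/r.
S'(r) = 4πr − 2·894/r² = 0 ⇒ r³ = 894/(2π), so r ≈ 5.2206 and h = 2r ≈ 10.4412.
S''(r) = 4π + 4·894/r³ > 0, so this is the minimum; S ≈ 513.7355.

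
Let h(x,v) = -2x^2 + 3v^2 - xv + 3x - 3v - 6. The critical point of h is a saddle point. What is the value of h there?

∂h/∂x = -4x - v + 3 = 0 and ∂h/∂v = -x + 6v - 3 = 0, so (x, v) = (3/5, 3/5).
The Hessian has h_{xx} = -4, h_{vv} = 6, h_{xv} = -1, giving D = -25 < 0, so the point is a saddle point.
h(3/5, 3/5) = -6.

-6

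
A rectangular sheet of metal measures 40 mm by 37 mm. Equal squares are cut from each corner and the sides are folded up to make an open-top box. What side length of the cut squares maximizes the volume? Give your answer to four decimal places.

6.4021

With cut size x, the volume is V(x) = x(40 − 2x)(37 − 2x) for 0 < x < 18.5.
V'(x) = 12x^2 − 308x + 1480. Setting V'(x) = 0 gives x ≈ 6.4021 (the root in (0, 18.5)).
V''(x) = 24x − 308 is negative there, so this is the maximum; V ≈ 4212.7363.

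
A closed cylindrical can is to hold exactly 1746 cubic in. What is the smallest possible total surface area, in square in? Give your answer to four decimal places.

802.6829

With radius r and height h, πr²h = 1746 so h = 1746/(πr²), and S(r) = 2πr² + 2πrh = 2πr² + 2·1746/r.
S'(r) = 4πr − 2·1746/r² = 0 ⇒ r³ = 1746/(2π), so r ≈ 6.5256 and h = 2r ≈ 13.0512.
S''(r) = 4π + 4·1746/r³ > 0, so this is the minimum; S ≈ 802.6829.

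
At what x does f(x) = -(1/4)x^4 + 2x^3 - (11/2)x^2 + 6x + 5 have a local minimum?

f'(x) = -x^3 + 6x^2 - 11x + 6. Setting f'(x) = 0 gives x ∈ {1, 2, 3}.
f''(x) = -3x^2 + 12x - 11. f''(1) = -2 < 0 ⇒ local maximum; f''(2) = 1 > 0 ⇒ local minimum; f''(3) = -2 < 0 ⇒ local maximum.
So the local minimum value is f(2) = 7.

2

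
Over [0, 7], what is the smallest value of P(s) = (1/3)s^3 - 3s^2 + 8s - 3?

-3

Differentiating, P'(s) = s^2 - 6s + 8; which vanishes at s = 2 and s = 4.
Evaluating at the critical points and endpoints: P(0) = -3, P(2) = 11/3, P(4) = 7/3, P(7) = 61/3.
Hence the absolute minimum is -3 at s = 0.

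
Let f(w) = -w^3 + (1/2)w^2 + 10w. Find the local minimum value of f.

f'(w) = -3w^2 + w + 10 = 0 at w = -5/3, 2.
Since f''(w) = -6w + 1, we get f''(-5/3) = 11 > 0 ⇒ local minimum; f''(2) = -11 < 0 ⇒ local maximum.
So the local minimum value is f(-5/3) = -575/54.

-575/54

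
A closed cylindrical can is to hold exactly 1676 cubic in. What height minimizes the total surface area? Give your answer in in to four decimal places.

With radius r and height h, πr²h = 1676 so h = 1676/(πr²), and S(r) = 2πr² + 2πrh = 2πr² + 2·1676/r.
S'(r) = 4πr − 2·1676/r² = 0 ⇒ r³ = 1676/(2π), so r ≈ 6.4372 and h = 2r ≈ 12.8744.
S''(r) = 4π + 4·1676/r³ > 0, so this is the minimum; S ≈ 781.0831.

12.8744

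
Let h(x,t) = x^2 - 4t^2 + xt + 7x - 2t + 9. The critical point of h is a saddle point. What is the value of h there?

-25/17

∂h/∂x = 2x + t + 7 = 0 and ∂h/∂t = x - 8t - 2 = 0, so (x, t) = (-54/17, -11/17).
The Hessian has h_{xx} = 2, h_{tt} = -8, h_{xt} = 1, giving D = -17 < 0, so the point is a saddle point.
h(-54/17, -11/17) = -25/17.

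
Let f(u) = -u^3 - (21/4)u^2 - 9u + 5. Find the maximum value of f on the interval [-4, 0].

21

The derivative is -3u^2 - (21/2)u - 9, which vanishes at u = -2 and u = -3/2.
Compare values at every candidate in [-4, 0]: f(-4) = 21, f(-2) = 10, f(-3/2) = 161/16, f(0) = 5.
Hence the absolute maximum is 21 at u = -4.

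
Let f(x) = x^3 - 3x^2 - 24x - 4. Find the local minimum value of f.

-84

Critical points: f'(x) = 3x^2 - 6x - 24 vanishes at x = -2, 4.
f''(x) = 6x - 6. f''(-2) = -18 < 0 ⇒ local maximum; f''(4) = 18 > 0 ⇒ local minimum.
The local minimum is f(4) = -84.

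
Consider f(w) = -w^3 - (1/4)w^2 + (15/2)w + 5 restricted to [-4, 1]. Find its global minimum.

-385/108

The derivative is -3w^2 - (1/2)w + 15/2, whose only zero in [-4, 1] is w = -5/3.
Evaluating at the critical points and endpoints: f(-4) = 35; f(-5/3) = -385/108; f(1) = 45/4.
So the minimum is f(-5/3) = -385/108.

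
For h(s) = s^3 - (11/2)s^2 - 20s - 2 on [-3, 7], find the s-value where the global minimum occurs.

5

h'(s) = 3s^2 - 11s - 20, which vanishes at s = -4/3 and s = 5.
Candidates: h(-3) = -37/2,  h(-4/3) = 338/27,  h(5) = -229/2,  h(7) = -137/2.
Hence the absolute minimum is -229/2 at s = 5.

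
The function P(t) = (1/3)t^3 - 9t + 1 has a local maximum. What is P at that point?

19

Critical points: P'(t) = t^2 - 9 vanishes at t = -3, 3.
Since P''(t) = 2t, we get P''(-3) = -6 < 0 ⇒ local maximum; P''(3) = 6 > 0 ⇒ local minimum.
Thus P has its local maximum at t = -3, with value 19.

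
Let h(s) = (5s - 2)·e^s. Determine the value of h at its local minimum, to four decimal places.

-2.7441

h'(s) = 5·e^s + (5s - 2)·1·e^s = (5s + 3)·e^s. Since e^s > 0, the only critical point is s = -3/5.
h''(-3/5) has the same sign as 5 > 0, so this is a local minimum.
h(-3/5) = (-5)·e^(-3/5) ≈ -2.7441.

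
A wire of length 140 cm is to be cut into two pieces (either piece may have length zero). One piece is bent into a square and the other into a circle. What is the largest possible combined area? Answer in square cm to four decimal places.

Let x be the length used for the square. Square side x/4; circle radius (140−x)/(2π).
A(x) = (x/4)² + π·((140−x)/(2π))² = x²/16 + (140−x)²/(4π) for 0 ≤ x ≤ 140. A'(x) = x/8 − (140−x)/(2π) = 0 gives x = 4·140/(π+4) ≈ 78.4139.
A'' > 0, so the interior critical point is a minimum; the maximum is at an endpoint. A(0) = 1559.7184 and A(140) = 1225.0000, so the largest area is 1559.7184.

1559.7184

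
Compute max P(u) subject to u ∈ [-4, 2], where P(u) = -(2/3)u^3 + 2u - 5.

The derivative is -2u^2 + 2, which vanishes at u = -1 and u = 1.
Candidates: P(-4) = 89/3, P(-1) = -19/3, P(1) = -11/3, P(2) = -19/3.
So the maximum is P(-4) = 89/3.

89/3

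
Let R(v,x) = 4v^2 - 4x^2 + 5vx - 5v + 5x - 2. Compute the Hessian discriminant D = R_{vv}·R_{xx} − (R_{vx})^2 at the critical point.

-89

∂R/∂v = 8v + 5x - 5 = 0 and ∂R/∂x = 5v - 8x + 5 = 0, so (v, x) = (15/89, 65/89).
The Hessian has R_{vv} = 8, R_{xx} = -8, R_{vx} = 5, giving D = -89 < 0, so the point is a saddle point.
D = (8)·(-8) − (5)^2 = -89.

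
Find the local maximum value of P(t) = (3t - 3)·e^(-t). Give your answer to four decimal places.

By the product rule, P'(t) = (-3t + 6)·e^(-t). Since e^(-t) > 0, the only critical point is t = 2.
P''(2) has the same sign as -3 < 0, so this is a local maximum.
P(2) = (3)·e^(-2) ≈ 0.4060.

0.4060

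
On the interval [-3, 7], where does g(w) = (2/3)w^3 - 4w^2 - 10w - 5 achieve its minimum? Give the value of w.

The derivative is 2w^2 - 8w - 10, which vanishes at w = -1 and w = 5.
Candidates: g(-3) = -29, g(-1) = 1/3, g(5) = -215/3, g(7) = -127/3.
So the minimum is g(5) = -215/3.

5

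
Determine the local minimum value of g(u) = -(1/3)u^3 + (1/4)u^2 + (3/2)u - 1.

-23/12

g'(u) = -u^2 + (1/2)u + 3/2 = 0 at u = -1, 3/2.
Since g''(u) = -2u + 1/2, we get g''(-1) = 5/2 > 0 ⇒ local minimum; g''(3/2) = -5/2 < 0 ⇒ local maximum.
Thus g has its local minimum at u = -1, with value -23/12.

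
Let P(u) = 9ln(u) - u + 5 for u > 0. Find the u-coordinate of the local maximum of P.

9

P'(u) = 9/u − 1 = 0 gives u = 9.
P''(u) = -9/u², which is negative for u > 0, so this is a local maximum.
P(9) = 9·ln(9) - 9 + 5 ≈ 15.7750.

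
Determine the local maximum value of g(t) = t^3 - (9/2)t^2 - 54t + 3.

195/2

g'(t) = 3t^2 - 9t - 54 = 0 at t = -3, 6.
Second-derivative test with g''(t) = 6t - 9: g''(-3) = -27 < 0 ⇒ local maximum; g''(6) = 27 > 0 ⇒ local minimum.
Thus g has its local maximum at t = -3, with value 195/2.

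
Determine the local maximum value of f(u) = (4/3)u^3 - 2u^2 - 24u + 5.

f'(u) = 4u^2 - 4u - 24. Setting f'(u) = 0 gives u ∈ {-2, 3}.
Second-derivative test with f''(u) = 8u - 4: f''(-2) = -20 < 0 ⇒ local maximum; f''(3) = 20 > 0 ⇒ local minimum.
Thus f has its local maximum at u = -2, with value 103/3.

103/3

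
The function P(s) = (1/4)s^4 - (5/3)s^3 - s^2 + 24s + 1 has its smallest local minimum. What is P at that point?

P'(s) = s^3 - 5s^2 - 2s + 24. Setting P'(s) = 0 gives s ∈ {-2, 3, 4}.
Second-derivative test with P''(s) = 3s^2 - 10s - 2: P''(-2) = 30 > 0 ⇒ local minimum; P''(3) = -5 < 0 ⇒ local maximum; P''(4) = 6 > 0 ⇒ local minimum.
So the smallest local minimum value is P(-2) = -101/3.

-101/3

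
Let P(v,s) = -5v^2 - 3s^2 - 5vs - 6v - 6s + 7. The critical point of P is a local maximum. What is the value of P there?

∂P/∂v = -10v - 5s - 6 = 0 and ∂P/∂s = -5v - 6s - 6 = 0, so (v, s) = (-6/35, -6/7).
The Hessian has P_{vv} = -10, P_{ss} = -6, P_{vs} = -5, giving D = 35 > 0 with P_{vv} < 0, so the point is a local maximum.
P(-6/35, -6/7) = 353/35.

353/35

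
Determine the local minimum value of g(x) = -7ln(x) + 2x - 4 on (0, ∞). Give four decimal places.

-5.7693

g'(x) = -7/x + 2 = 0 gives x = 7/2.
g''(x) = 7/x², which is positive for x > 0, so this is a local minimum.
g(7/2) = -7·ln(7/2) + 7 - 4 ≈ -5.7693.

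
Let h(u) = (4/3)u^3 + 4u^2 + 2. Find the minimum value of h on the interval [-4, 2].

-58/3

h'(u) = 4u^2 + 8u, which vanishes at u = -2 and u = 0.
Candidates: h(-4) = -58/3, h(-2) = 22/3, h(0) = 2, h(2) = 86/3.
So the minimum is h(-4) = -58/3.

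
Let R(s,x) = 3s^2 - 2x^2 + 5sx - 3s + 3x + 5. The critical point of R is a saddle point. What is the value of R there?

∂R/∂s = 6s + 5x - 3 = 0 and ∂R/∂x = 5s - 4x + 3 = 0, so (s, x) = (-3/49, 33/49).
The Hessian has R_{ss} = 6, R_{xx} = -4, R_{sx} = 5, giving D = -49 < 0, so the point is a saddle point.
R(-3/49, 33/49) = 299/49.

299/49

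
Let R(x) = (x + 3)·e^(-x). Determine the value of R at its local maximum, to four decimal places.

7.3891

By the product rule, R'(x) = (-x - 2)·e^(-x). Since e^(-x) > 0, the only critical point is x = -2.
R''(-2) has the same sign as -1 < 0, so this is a local maximum.
R(-2) = (1)·e^(2) ≈ 7.3891.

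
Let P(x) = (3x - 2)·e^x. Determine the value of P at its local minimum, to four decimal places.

-2.1496

Differentiating with the product rule gives P'(x) = (3x + 1)·e^x. Since e^x > 0, the only critical point is x = -1/3.
P''(-1/3) has the same sign as 3 > 0, so this is a local minimum.
P(-1/3) = (-3)·e^(-1/3) ≈ -2.1496.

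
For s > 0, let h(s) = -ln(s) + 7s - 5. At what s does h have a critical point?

1/7

h'(s) = -1/s + 7 = 0 gives s = 1/7.
h''(s) = 1/s², which is positive for s > 0, so this is a local minimum.
h(1/7) = -1·ln(1/7) + 1 - 5 ≈ -2.0541.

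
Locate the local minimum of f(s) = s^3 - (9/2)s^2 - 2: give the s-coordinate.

3

f'(s) = 3s^2 - 9s. Setting f'(s) = 0 gives s ∈ {0, 3}.
Second-derivative test with f''(s) = 6s - 9: f''(0) = -9 < 0 ⇒ local maximum; f''(3) = 9 > 0 ⇒ local minimum.
The local minimum is f(3) = -31/2.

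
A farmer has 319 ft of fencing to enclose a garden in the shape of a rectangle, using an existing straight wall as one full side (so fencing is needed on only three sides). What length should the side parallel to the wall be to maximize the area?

Let the sides perpendicular to the wall have length x and the parallel side y, so 2x + y = 319 and the area is A = xy = x(319 − 2x).
A'(x) = 319 − 4x = 0 gives x = 319/4, and A''(x) = −4 < 0 confirms a maximum.
Then y = 319 − 2·319/4 = 319/2 and A = 101761/8.

319/2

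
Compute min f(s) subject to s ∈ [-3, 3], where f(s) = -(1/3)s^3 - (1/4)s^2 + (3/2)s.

The derivative is -s^2 - (1/2)s + 3/2, which vanishes at s = -3/2 and s = 1.
Evaluating at the critical points and endpoints: f(-3) = 9/4,  f(-3/2) = -27/16,  f(1) = 11/12,  f(3) = -27/4.
So the minimum is f(3) = -27/4.

-27/4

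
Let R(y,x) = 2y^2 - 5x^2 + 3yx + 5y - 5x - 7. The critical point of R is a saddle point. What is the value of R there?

-7

∂R/∂y = 4y + 3x + 5 = 0 and ∂R/∂x = 3y - 10x - 5 = 0, so (y, x) = (-5/7, -5/7).
The Hessian has R_{yy} = 4, R_{xx} = -10, R_{yx} = 3, giving D = -49 < 0, so the point is a saddle point.
R(-5/7, -5/7) = -7.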